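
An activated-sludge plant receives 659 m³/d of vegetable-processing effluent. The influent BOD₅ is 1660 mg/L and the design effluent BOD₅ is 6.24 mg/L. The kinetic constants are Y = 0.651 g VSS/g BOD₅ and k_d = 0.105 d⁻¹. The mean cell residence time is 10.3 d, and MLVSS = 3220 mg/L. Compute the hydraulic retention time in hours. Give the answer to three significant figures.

τ ≈ 39.7 h

Steady-state biomass mass balance: V·X·(1 + k_d·θ_c) = Y·Q·(S₀ − S)·θ_c, so V = 0.651 × 659 × (1660 − 6.24) × 10.3 / [3220 × (1 + 0.105 × 10.3)] = 7.31×10^6 / 6702 = 1090 m³.
τ = V/Q = 1090/659 = 1.654 d, or 39.71 h.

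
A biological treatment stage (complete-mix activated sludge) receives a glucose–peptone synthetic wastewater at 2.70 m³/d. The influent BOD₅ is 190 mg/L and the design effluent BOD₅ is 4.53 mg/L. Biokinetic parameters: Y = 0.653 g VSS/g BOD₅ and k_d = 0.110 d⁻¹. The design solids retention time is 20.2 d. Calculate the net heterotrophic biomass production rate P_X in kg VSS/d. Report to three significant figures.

Observed yield with endogenous decay: Y_obs = Y / (1 + k_d·θ_c) = 0.653 / (1 + 0.110 × 20.2) = 0.653 / 3.222 = 0.2027 g VSS/g BOD₅.
Q·(S₀ − S) = 2.70 × (190 − 4.53) × 10⁻³ = 0.5008 kg/d removed.
Net biomass production P_X = Y_obs × Q·(S₀ − S) = 0.2027 × 0.5008 = 0.1015 kg VSS/d.

P_X ≈ 0.101 kg VSS/d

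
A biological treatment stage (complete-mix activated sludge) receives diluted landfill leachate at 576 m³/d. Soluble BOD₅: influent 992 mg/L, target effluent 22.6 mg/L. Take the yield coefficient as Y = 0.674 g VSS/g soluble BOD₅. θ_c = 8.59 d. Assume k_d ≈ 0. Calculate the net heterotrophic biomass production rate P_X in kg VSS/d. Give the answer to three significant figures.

P_X ≈ 376 kg VSS/d

With endogenous decay neglected, the observed yield equals the true yield: Y_obs = Y = 0.674 g VSS/g soluble BOD₅.
Mass of soluble BOD₅ removed per day: Q(S₀ − S) = 576 × 969.4 g/m³ = 558.4 kg/d.
Net biomass production P_X = Y_obs × Q·(S₀ − S) = 0.6740 × 558.4 = 376.3 kg VSS/d.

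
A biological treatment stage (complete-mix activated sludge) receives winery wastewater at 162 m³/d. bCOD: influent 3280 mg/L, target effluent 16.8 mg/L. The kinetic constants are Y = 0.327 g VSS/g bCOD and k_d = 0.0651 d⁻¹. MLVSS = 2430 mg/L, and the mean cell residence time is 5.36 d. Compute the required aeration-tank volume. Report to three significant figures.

Rearranging the biomass balance for a CMAS with decay, V = Y·Q·ΔS·θ_c / [X·(1+k_d θ_c)] = 0.327 × 162 × (3280 − 16.8) × 5.36 / [2430 × (1 + 0.0651 × 5.36)] = 9.27×10^5 / 3278 = 282.7 m³.

V ≈ 283 m³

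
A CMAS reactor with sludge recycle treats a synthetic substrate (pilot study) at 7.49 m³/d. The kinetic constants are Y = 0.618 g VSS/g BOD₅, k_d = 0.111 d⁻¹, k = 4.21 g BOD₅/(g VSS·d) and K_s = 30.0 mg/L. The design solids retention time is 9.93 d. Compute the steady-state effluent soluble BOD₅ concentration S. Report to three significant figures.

S ≈ 2.66 mg/L

Effluent substrate depends only on kinetics and SRT: S = K_s(1 + k_d θ_c) / [θ_c(Yk − k_d) − 1] = 30.0 × (1 + 0.111 × 9.93) / [9.93 × (0.618 × 4.21 − 0.111) − 1] = 63.07 / 23.73 = 2.657 mg/L.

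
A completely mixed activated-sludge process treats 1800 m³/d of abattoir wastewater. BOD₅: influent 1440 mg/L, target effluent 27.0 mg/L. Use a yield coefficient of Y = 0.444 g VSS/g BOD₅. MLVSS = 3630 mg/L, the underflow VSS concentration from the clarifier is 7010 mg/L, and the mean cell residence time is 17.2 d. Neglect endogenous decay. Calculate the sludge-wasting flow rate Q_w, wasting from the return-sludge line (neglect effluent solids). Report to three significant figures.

Q_w ≈ 161 m³/d

V·X = Y·Q·ΔS·θ_c gives V = 0.444 × 1800 × (1440 − 27.0) × 17.2 / 3630 = 5351 m³.
θ_c = V·X/(Q_w·X_r) when wasting from the recycle, so Q_w = V·X/(θ_c·X_r) = 5351 × 3630 / (17.2 × 7010) = 161.1 m³/d.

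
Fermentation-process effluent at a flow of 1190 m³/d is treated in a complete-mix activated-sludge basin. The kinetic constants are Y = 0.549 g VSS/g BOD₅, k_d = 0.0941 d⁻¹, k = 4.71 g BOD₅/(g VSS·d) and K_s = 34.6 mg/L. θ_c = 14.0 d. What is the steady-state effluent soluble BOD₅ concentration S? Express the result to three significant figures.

Effluent substrate depends only on kinetics and SRT: S = K_s(1 + k_d θ_c) / [θ_c(Yk − k_d) − 1] = 34.6 × (1 + 0.0941 × 14.0) / [14.0 × (0.549 × 4.71 − 0.0941) − 1] = 80.18 / 33.88 = 2.366 mg/L.

S ≈ 2.37 mg/L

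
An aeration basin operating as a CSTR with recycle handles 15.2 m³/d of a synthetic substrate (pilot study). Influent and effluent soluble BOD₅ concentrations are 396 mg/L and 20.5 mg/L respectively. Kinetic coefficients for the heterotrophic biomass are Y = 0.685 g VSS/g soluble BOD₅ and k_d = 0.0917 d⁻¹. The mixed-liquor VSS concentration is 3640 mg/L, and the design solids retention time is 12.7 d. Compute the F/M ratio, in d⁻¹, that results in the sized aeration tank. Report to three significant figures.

Rearranging the biomass balance for a CMAS with decay, V = Y·Q·ΔS·θ_c / [X·(1+k_d θ_c)] = 0.685 × 15.2 × (396 − 20.5) × 12.7 / [3640 × (1 + 0.0917 × 12.7)] = 4.97×10^4 / 7879 = 6.302 m³.
Food-to-microorganism ratio F/M = Q S₀ / (V X) = 15.2 × 396 / (6.302 × 3640) = 0.2624 d⁻¹.

F/M ≈ 0.262 d⁻¹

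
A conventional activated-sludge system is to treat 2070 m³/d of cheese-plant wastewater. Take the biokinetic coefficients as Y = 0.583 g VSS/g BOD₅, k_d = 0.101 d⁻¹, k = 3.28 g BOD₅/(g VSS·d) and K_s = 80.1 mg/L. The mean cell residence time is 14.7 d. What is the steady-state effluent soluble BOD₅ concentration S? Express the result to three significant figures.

S ≈ 7.77 mg/L

For a completely mixed reactor with recycle the Lawrence–McCarty relation gives S = K_s·(1 + k_d·θ_c) / [θ_c·(Y·k − k_d) − 1] = 80.1 × (1 + 0.101 × 14.7) / [14.7 × (0.583 × 3.28 − 0.101) − 1] = 199.0 / 25.63 = 7.767 mg/L.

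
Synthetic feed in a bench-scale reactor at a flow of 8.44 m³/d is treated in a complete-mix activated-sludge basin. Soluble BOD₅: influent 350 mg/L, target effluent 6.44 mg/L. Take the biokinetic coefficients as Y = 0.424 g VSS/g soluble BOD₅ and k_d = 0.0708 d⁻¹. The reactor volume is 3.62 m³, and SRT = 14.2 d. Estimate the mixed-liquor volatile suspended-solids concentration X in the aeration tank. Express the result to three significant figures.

X = Y·Q·ΔS·θ_c / [V·(1 + k_d θ_c)] = 0.424 × 8.44 × (350 − 6.44) × 14.2 / [3.62 × (1 + 0.0708 × 14.2)] = 2405 mg/L.

X ≈ 2400 mg/L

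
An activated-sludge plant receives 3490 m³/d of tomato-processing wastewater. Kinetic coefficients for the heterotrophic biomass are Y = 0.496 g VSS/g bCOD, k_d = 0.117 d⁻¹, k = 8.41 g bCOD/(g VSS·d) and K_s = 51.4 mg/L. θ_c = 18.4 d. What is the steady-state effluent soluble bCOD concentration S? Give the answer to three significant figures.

S ≈ 2.20 mg/L

For a completely mixed reactor with recycle the Lawrence–McCarty relation gives S = K_s·(1 + k_d·θ_c) / [θ_c·(Y·k − k_d) − 1] = 51.4 × (1 + 0.117 × 18.4) / [18.4 × (0.496 × 8.41 − 0.117) − 1] = 162.1 / 73.60 = 2.202 mg/L.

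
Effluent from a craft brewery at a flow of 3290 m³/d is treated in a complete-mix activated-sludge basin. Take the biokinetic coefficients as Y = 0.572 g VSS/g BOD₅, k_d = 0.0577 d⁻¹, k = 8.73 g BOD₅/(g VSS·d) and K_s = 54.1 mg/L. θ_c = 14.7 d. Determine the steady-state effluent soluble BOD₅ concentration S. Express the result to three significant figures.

Effluent substrate depends only on kinetics and SRT: S = K_s(1 + k_d θ_c) / [θ_c(Yk − k_d) − 1] = 54.1 × (1 + 0.0577 × 14.7) / [14.7 × (0.572 × 8.73 − 0.0577) − 1] = 99.99 / 71.56 = 1.397 mg/L.

S ≈ 1.40 mg/L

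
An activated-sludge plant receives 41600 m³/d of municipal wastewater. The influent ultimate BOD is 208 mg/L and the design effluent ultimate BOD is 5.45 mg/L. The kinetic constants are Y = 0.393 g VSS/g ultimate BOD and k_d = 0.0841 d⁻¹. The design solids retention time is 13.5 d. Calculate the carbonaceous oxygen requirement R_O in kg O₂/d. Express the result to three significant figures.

R_O ≈ 6220 kg O₂/d

Y_obs = Y / (1 + k_d θ_c) = 0.393 / (1 + 0.0841 × 13.5) = 0.393 / 2.135 = 0.1840.
Mass of ultimate BOD removed per day: Q(S₀ − S) = 41600 × 202.6 g/m³ = 8426 kg/d.
Biomass synthesised: P_X = Y_obs × 8426 = 1551 kg VSS/d.
R_O = Q·ΔS − 1.42 P_X = 8426 − 2202 = 6224 kg O₂/d.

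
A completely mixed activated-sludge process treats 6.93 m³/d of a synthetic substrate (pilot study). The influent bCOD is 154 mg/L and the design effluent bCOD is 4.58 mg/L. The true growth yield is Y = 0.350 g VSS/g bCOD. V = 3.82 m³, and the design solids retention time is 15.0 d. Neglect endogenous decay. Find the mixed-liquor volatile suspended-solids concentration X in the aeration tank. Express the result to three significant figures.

X = Y·Q·ΔS·θ_c / V = 0.350 × 6.93 × (154 − 4.58) × 15.0 / 3.82 = 1423 mg/L.

X ≈ 1420 mg/L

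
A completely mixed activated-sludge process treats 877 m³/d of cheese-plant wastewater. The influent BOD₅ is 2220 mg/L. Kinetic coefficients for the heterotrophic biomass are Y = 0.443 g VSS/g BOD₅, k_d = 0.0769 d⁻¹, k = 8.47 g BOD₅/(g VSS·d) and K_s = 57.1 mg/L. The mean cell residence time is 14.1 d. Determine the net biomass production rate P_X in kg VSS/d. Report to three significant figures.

For a completely mixed reactor with recycle the Lawrence–McCarty relation gives S = K_s·(1 + k_d·θ_c) / [θ_c·(Y·k − k_d) − 1] = 57.1 × (1 + 0.0769 × 14.1) / [14.1 × (0.443 × 8.47 − 0.0769) − 1] = 119.0 / 50.82 = 2.342 mg/L.
Correct the yield for decay: Y_obs = Y/(1 + k_d θ_c) = 0.443 / (1 + 0.0769 × 14.1) = 0.443 / 2.084 = 0.2125.
ΔS = 2220 − 2.34 = 2218 mg/L, so the substrate removal rate is 877 × 2218/1000 = 1945 kg BOD₅/d.
So the net sludge growth is P_X = 0.2125 × 1945 = 413.4 kg VSS/d.

P_X ≈ 413 kg VSS/d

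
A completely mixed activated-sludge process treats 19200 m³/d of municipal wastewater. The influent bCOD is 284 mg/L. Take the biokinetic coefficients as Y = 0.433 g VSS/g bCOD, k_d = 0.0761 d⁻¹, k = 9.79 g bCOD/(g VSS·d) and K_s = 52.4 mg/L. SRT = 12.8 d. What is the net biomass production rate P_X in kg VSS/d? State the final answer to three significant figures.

P_X ≈ 1190 kg VSS/d

Effluent substrate depends only on kinetics and SRT: S = K_s(1 + k_d θ_c) / [θ_c(Yk − k_d) − 1] = 52.4 × (1 + 0.0761 × 12.8) / [12.8 × (0.433 × 9.79 − 0.0761) − 1] = 103.4 / 52.29 = 1.978 mg/L.
The observed yield is Y_obs = Y/(1 + k_d·θ_c) = 0.433 / (1 + 0.0761 × 12.8) = 0.433 / 1.974 = 0.2193 g VSS per g bCOD removed.
Substrate removed = Q·(S₀ − S) = 19200 m³/d × (284 − 1.98) g/m³ = 5.41×10^6 g/d = 5415 kg/d.
So the net sludge growth is P_X = 0.2193 × 5415 = 1188 kg VSS/d.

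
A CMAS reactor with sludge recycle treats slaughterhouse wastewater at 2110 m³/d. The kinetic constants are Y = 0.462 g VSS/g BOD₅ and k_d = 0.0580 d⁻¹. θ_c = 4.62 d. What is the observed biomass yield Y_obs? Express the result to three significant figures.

Y_obs ≈ 0.364 g VSS/g BOD₅

Observed yield with endogenous decay: Y_obs = Y / (1 + k_d·θ_c) = 0.462 / (1 + 0.0580 × 4.62) = 0.462 / 1.268 = 0.3644 g VSS/g BOD₅.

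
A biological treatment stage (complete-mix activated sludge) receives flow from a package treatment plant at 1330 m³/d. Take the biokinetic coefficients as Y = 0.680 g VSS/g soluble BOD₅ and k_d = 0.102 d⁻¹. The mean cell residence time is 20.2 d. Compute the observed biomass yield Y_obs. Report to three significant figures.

Y_obs ≈ 0.222 g VSS/g soluble BOD₅

The observed yield is Y_obs = Y/(1 + k_d·θ_c) = 0.680 / (1 + 0.102 × 20.2) = 0.680 / 3.060 = 0.2222 g VSS per g soluble BOD₅ removed.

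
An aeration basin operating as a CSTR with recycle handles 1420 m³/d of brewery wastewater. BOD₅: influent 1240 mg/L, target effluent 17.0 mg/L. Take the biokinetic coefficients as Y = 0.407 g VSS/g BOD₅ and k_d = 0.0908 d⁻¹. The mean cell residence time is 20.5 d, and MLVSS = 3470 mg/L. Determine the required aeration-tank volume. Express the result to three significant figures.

Steady-state biomass mass balance: V·X·(1 + k_d·θ_c) = Y·Q·(S₀ − S)·θ_c, so V = 0.407 × 1420 × (1240 − 17.0) × 20.5 / [3470 × (1 + 0.0908 × 20.5)] = 1.45×10^7 / 9929 = 1459 m³.

V ≈ 1460 m³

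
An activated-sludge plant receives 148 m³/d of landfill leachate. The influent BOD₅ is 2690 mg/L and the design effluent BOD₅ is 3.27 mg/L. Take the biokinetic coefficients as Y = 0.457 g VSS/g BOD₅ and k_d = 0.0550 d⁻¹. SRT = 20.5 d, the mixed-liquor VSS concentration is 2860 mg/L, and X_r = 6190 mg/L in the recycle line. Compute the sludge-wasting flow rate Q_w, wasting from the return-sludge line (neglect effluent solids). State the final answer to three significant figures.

From the SRT design equation V = Y Q (S₀−S) θ_c / [X (1 + k_d θ_c)] = 0.457 × 148 × (2690 − 3.27) × 20.5 / [2860 × (1 + 0.0550 × 20.5)] = 3.73×10^6 / 6085 = 612.2 m³.
Wasting from the return line (neglecting effluent solids): Q_w = V·X / (θ_c·X_r) = 612.2 × 2860 / (20.5 × 6190) = 13.80 m³/d.

Q_w ≈ 13.8 m³/d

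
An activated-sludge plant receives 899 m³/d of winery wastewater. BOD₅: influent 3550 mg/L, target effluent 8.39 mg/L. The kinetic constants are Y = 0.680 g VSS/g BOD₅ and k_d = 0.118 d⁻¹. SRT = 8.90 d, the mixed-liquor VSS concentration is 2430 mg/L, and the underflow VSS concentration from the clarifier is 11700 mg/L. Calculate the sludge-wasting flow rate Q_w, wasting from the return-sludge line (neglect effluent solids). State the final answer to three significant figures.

Rearranging the biomass balance for a CMAS with decay, V = Y·Q·ΔS·θ_c / [X·(1+k_d θ_c)] = 0.680 × 899 × (3550 − 8.39) × 8.90 / [2430 × (1 + 0.118 × 8.90)] = 1.93×10^7 / 4982 = 3868 m³.
Q_w = (V·X)/(θ_c X_r) = 3868 × 2430 / (8.90 × 11700) = 90.26 m³/d.

Q_w ≈ 90.3 m³/d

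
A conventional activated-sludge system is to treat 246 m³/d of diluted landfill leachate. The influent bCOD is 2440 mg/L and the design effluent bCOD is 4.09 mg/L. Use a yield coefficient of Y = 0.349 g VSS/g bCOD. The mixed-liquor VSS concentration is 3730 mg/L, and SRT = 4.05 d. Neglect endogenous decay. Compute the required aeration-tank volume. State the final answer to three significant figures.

V ≈ 227 m³

Biomass mass balance (decay neglected): V·X = Y·Q·(S₀ − S)·θ_c, so V = 0.349 × 246 × (2440 − 4.09) × 4.05 / 3730 = 227.1 m³.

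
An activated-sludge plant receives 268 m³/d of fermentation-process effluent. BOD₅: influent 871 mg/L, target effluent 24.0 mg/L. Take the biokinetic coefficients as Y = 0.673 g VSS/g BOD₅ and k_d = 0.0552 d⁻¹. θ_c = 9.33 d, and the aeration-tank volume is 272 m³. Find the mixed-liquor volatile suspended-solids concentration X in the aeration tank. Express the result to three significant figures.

X ≈ 3460 mg/L

Solving the biomass balance for X: X = Y Q (S₀−S) θ_c / [V (1+k_d θ_c)] = 0.673 × 268 × (871 − 24.0) × 9.33 / [272 × (1 + 0.0552 × 9.33)] = 3459 mg/L.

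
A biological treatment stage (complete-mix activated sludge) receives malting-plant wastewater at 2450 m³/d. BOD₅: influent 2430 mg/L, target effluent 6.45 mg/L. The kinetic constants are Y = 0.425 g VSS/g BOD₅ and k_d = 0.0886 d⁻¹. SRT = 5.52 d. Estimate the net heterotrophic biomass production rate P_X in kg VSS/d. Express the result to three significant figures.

P_X ≈ 1690 kg VSS/d

Y_obs = Y / (1 + k_d θ_c) = 0.425 / (1 + 0.0886 × 5.52) = 0.425 / 1.489 = 0.2854.
Q·(S₀ − S) = 2450 × (2430 − 6.45) × 10⁻³ = 5938 kg/d removed.
Net biomass production P_X = Y_obs × Q·(S₀ − S) = 0.2854 × 5938 = 1695 kg VSS/d.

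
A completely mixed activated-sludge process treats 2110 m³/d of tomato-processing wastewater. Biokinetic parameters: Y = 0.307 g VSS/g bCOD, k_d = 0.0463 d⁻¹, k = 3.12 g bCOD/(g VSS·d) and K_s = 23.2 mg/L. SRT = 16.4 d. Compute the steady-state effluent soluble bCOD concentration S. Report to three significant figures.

S ≈ 2.93 mg/L

For a completely mixed reactor with recycle the Lawrence–McCarty relation gives S = K_s·(1 + k_d·θ_c) / [θ_c·(Y·k − k_d) − 1] = 23.2 × (1 + 0.0463 × 16.4) / [16.4 × (0.307 × 3.12 − 0.0463) − 1] = 40.82 / 13.95 = 2.926 mg/L.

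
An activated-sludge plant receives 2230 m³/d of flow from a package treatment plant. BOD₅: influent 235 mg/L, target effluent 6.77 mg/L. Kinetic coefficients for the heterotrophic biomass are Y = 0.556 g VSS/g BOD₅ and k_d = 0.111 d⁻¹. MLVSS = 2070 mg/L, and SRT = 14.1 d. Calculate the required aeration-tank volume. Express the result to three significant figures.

Steady-state biomass mass balance: V·X·(1 + k_d·θ_c) = Y·Q·(S₀ − S)·θ_c, so V = 0.556 × 2230 × (235 − 6.77) × 14.1 / [2070 × (1 + 0.111 × 14.1)] = 3.99×10^6 / 5310 = 751.4 m³.

V ≈ 751 m³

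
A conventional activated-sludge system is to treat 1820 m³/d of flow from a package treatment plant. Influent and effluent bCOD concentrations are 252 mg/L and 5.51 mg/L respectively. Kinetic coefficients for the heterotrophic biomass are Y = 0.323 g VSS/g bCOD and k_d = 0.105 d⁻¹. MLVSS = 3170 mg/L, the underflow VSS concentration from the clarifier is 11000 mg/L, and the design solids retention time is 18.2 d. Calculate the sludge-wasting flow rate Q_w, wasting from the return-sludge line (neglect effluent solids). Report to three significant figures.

Q_w ≈ 4.53 m³/d

From the SRT design equation V = Y Q (S₀−S) θ_c / [X (1 + k_d θ_c)] = 0.323 × 1820 × (252 − 5.51) × 18.2 / [3170 × (1 + 0.105 × 18.2)] = 2.64×10^6 / 9228 = 285.8 m³.
Wasting from the return line (neglecting effluent solids): Q_w = V·X / (θ_c·X_r) = 285.8 × 3170 / (18.2 × 11000) = 4.525 m³/d.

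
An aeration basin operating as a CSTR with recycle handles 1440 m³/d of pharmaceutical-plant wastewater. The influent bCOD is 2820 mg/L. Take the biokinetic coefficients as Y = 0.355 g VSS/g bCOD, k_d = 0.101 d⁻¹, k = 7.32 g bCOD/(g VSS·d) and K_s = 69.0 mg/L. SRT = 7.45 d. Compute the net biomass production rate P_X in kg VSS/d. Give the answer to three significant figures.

For a completely mixed reactor with recycle the Lawrence–McCarty relation gives S = K_s·(1 + k_d·θ_c) / [θ_c·(Y·k − k_d) − 1] = 69.0 × (1 + 0.101 × 7.45) / [7.45 × (0.355 × 7.32 − 0.101) − 1] = 120.9 / 17.61 = 6.868 mg/L.
Observed yield with endogenous decay: Y_obs = Y / (1 + k_d·θ_c) = 0.355 / (1 + 0.101 × 7.45) = 0.355 / 1.752 = 0.2026 g VSS/g bCOD.
Substrate removed = Q·(S₀ − S) = 1440 m³/d × (2820 − 6.87) g/m³ = 4.05×10^6 g/d = 4051 kg/d.
So the net sludge growth is P_X = 0.2026 × 4051 = 820.6 kg VSS/d.

P_X ≈ 821 kg VSS/d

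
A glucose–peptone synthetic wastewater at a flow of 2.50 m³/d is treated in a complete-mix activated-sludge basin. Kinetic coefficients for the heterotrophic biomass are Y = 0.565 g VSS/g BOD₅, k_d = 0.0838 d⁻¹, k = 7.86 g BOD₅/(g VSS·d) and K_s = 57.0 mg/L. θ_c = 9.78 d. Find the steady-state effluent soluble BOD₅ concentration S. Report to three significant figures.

S ≈ 2.49 mg/L

For a completely mixed reactor with recycle the Lawrence–McCarty relation gives S = K_s·(1 + k_d·θ_c) / [θ_c·(Y·k − k_d) − 1] = 57.0 × (1 + 0.0838 × 9.78) / [9.78 × (0.565 × 7.86 − 0.0838) − 1] = 103.7 / 41.61 = 2.492 mg/L.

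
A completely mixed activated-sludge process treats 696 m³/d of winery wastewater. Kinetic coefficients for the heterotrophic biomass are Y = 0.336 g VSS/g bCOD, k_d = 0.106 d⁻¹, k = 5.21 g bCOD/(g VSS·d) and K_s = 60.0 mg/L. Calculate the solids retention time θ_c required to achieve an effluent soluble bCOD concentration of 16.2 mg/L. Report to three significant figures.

θ_c ≈ 3.76 d

From 1/θ_c = Y·k·S/(K_s + S) − k_d: Y·k·S/(K_s+S) = 0.336 × 5.21 × 16.2 / (60.0 + 16.2) = 0.3722 d⁻¹.
1/θ_c = 0.3722 − 0.106 = 0.2662 d⁻¹, so θ_c = 3.757 d.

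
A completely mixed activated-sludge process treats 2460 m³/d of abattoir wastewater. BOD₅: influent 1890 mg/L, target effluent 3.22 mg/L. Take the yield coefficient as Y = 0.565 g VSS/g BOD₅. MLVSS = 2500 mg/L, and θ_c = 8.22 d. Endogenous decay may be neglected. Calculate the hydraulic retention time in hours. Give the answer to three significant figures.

V·X = Y·Q·ΔS·θ_c gives V = 0.565 × 2460 × (1890 − 3.22) × 8.22 / 2500 = 8623 m³.
HRT = V/Q = 8623 m³ / 2460 m³·d⁻¹ = 3.505 d × 24 = 84.12 h.

τ ≈ 84.1 h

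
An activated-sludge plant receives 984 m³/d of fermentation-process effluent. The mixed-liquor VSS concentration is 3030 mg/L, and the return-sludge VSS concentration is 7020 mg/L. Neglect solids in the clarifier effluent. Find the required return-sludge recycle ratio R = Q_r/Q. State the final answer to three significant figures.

R ≈ 0.759

R = Q_r/Q = X/(X_r − X) = 3030 / (7020 − 3030) = 0.7594.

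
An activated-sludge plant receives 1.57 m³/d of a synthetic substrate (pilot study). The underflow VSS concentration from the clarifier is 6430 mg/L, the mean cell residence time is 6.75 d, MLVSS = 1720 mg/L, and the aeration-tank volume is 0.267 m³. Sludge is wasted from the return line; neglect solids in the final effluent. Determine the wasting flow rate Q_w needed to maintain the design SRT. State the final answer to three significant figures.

Q_w ≈ 0.0106 m³/d

Wasting from the return line (neglecting effluent solids): Q_w = V·X / (θ_c·X_r) = 0.2670 × 1720 / (6.75 × 6430) = 0.01058 m³/d.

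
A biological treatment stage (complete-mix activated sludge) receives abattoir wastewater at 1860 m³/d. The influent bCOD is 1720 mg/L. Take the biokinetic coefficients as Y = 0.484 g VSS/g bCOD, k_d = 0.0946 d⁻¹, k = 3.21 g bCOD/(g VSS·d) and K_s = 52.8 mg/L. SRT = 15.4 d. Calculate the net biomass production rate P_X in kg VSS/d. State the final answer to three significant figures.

For a completely mixed reactor with recycle the Lawrence–McCarty relation gives S = K_s·(1 + k_d·θ_c) / [θ_c·(Y·k − k_d) − 1] = 52.8 × (1 + 0.0946 × 15.4) / [15.4 × (0.484 × 3.21 − 0.0946) − 1] = 129.7 / 21.47 = 6.042 mg/L.
Y_obs = Y / (1 + k_d θ_c) = 0.484 / (1 + 0.0946 × 15.4) = 0.484 / 2.457 = 0.1970.
Q·(S₀ − S) = 1860 × (1720 − 6.04) × 10⁻³ = 3188 kg/d removed.
P_X = Y_obs · Q(S₀ − S) = 0.1970 × 3188 = 628.0 kg VSS/d.

P_X ≈ 628 kg VSS/d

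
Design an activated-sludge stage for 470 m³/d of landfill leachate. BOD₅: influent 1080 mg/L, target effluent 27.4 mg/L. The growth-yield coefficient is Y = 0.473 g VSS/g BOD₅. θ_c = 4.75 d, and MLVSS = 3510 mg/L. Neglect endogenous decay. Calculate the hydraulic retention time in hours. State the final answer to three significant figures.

Biomass mass balance (decay neglected): V·X = Y·Q·(S₀ − S)·θ_c, so V = 0.473 × 470 × (1080 − 27.4) × 4.75 / 3510 = 316.7 m³.
τ = V/Q = 316.7/470 = 0.6738 d, or 16.17 h.

τ ≈ 16.2 h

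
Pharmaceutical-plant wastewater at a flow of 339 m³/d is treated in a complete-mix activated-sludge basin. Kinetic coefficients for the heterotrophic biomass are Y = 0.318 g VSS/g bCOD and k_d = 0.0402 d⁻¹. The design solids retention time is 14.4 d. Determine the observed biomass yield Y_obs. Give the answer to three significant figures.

Correct the yield for decay: Y_obs = Y/(1 + k_d θ_c) = 0.318 / (1 + 0.0402 × 14.4) = 0.318 / 1.579 = 0.2014.

Y_obs ≈ 0.201 g VSS/g bCOD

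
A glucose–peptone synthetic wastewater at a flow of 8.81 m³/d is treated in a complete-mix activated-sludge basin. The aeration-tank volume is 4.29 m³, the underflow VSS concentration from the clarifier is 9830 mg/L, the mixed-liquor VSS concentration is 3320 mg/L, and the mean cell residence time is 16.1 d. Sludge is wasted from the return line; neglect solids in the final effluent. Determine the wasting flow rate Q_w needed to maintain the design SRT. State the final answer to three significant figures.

θ_c = V·X/(Q_w·X_r) when wasting from the recycle, so Q_w = V·X/(θ_c·X_r) = 4.290 × 3320 / (16.1 × 9830) = 0.08999 m³/d.

Q_w ≈ 0.0900 m³/d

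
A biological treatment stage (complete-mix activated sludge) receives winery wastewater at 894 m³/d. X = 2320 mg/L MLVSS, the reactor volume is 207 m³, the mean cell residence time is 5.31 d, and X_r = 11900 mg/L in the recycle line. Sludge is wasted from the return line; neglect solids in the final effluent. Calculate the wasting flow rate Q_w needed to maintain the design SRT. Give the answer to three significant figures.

Q_w = (V·X)/(θ_c X_r) = 207.0 × 2320 / (5.31 × 11900) = 7.600 m³/d.

Q_w ≈ 7.60 m³/d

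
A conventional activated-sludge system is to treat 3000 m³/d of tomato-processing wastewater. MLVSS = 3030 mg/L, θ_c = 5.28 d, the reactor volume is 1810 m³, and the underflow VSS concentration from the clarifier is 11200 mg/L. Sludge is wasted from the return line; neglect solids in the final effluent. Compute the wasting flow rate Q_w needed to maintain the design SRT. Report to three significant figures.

Q_w ≈ 92.7 m³/d

Q_w = (V·X)/(θ_c X_r) = 1810 × 3030 / (5.28 × 11200) = 92.74 m³/d.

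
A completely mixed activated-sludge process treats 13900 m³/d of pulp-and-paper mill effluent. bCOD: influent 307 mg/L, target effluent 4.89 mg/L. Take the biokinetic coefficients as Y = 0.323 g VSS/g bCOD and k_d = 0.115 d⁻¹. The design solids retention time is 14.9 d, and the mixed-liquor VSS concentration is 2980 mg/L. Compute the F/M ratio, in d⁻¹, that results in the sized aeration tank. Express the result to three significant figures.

Rearranging the biomass balance for a CMAS with decay, V = Y·Q·ΔS·θ_c / [X·(1+k_d θ_c)] = 0.323 × 13900 × (307 − 4.89) × 14.9 / [2980 × (1 + 0.115 × 14.9)] = 2.02×10^7 / 8086 = 2499 m³.
F/M = Q·S₀ / (V·X) = 13900 × 307 / (2499 × 2980) = 0.5729 g bCOD·(g VSS·d)⁻¹.

F/M ≈ 0.573 d⁻¹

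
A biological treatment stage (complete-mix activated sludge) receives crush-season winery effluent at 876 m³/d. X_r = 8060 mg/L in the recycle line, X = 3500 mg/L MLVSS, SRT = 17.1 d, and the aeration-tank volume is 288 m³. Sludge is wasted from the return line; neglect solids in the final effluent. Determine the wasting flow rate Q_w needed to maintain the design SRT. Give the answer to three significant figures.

Q_w ≈ 7.31 m³/d

Q_w = (V·X)/(θ_c X_r) = 288.0 × 3500 / (17.1 × 8060) = 7.314 m³/d.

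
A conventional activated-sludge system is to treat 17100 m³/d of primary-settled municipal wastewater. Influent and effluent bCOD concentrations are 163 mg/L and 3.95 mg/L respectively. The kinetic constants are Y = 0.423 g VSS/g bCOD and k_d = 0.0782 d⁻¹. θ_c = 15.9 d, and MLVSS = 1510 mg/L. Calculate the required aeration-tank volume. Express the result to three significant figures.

V ≈ 5400 m³

From the SRT design equation V = Y Q (S₀−S) θ_c / [X (1 + k_d θ_c)] = 0.423 × 17100 × (163 − 3.95) × 15.9 / [1510 × (1 + 0.0782 × 15.9)] = 1.83×10^7 / 3388 = 5400 m³.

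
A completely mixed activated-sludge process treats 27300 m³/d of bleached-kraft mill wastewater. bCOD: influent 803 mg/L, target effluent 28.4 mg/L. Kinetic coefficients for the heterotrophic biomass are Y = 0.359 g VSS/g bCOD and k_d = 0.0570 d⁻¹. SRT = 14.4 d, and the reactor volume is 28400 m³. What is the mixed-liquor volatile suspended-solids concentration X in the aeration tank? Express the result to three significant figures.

X ≈ 2110 mg/L

X = Y·Q·ΔS·θ_c / [V·(1 + k_d θ_c)] = 0.359 × 27300 × (803 − 28.4) × 14.4 / [28400 × (1 + 0.0570 × 14.4)] = 2114 mg/L.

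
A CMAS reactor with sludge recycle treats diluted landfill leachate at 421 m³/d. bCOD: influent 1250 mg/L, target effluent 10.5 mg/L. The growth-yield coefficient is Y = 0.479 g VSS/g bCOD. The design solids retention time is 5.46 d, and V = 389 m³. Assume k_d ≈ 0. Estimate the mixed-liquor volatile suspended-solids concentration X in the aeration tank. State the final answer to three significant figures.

X ≈ 3510 mg/L

X = Y·Q·ΔS·θ_c / V = 0.479 × 421 × (1250 − 10.5) × 5.46 / 389 = 3508 mg/L.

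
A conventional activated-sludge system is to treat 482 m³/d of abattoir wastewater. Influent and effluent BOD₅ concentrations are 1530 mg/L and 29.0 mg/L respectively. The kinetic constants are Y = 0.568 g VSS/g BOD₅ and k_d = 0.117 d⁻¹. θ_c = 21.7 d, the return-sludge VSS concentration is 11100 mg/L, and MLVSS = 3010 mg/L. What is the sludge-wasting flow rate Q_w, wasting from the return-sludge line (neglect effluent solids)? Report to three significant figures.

Q_w ≈ 10.5 m³/d

Steady-state biomass mass balance: V·X·(1 + k_d·θ_c) = Y·Q·(S₀ − S)·θ_c, so V = 0.568 × 482 × (1530 − 29.0) × 21.7 / [3010 × (1 + 0.117 × 21.7)] = 8.92×10^6 / 10652 = 837.1 m³.
Q_w = (V·X)/(θ_c X_r) = 837.1 × 3010 / (21.7 × 11100) = 10.46 m³/d.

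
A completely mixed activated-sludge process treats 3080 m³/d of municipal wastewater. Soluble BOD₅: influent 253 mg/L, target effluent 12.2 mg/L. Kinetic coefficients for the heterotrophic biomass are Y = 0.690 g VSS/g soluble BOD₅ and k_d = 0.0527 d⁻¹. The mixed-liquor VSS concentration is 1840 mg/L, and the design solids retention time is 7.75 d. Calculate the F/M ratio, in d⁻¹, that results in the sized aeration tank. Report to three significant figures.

F/M ≈ 0.277 d⁻¹

From the SRT design equation V = Y Q (S₀−S) θ_c / [X (1 + k_d θ_c)] = 0.690 × 3080 × (253 − 12.2) × 7.75 / [1840 × (1 + 0.0527 × 7.75)] = 3.97×10^6 / 2592 = 1530 m³.
F/M = applied load / biomass = Q·S₀/(V·X) = 3080 × 253 / (1530 × 1840) = 0.2767 d⁻¹.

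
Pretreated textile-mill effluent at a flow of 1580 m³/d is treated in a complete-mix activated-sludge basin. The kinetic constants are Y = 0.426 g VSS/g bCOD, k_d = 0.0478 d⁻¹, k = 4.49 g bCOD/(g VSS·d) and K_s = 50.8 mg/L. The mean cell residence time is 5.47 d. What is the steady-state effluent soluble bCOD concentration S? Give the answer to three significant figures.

S ≈ 6.96 mg/L

From the Monod/SRT balance for a CMAS, S = K_s·(1+k_d θ_c)/[θ_c·(Y k − k_d) − 1] = 50.8 × (1 + 0.0478 × 5.47) / [5.47 × (0.426 × 4.49 − 0.0478) − 1] = 64.08 / 9.201 = 6.965 mg/L.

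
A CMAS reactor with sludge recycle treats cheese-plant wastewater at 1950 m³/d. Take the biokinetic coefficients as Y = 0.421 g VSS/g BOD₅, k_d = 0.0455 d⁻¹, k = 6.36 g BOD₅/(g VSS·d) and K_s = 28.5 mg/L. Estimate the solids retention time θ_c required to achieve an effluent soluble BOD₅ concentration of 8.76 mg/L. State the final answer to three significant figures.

At the target effluent, Y k S/(K_s+S) = 0.421×6.36×8.76/37.26 = 0.6295 d⁻¹.
1/θ_c = 0.6295 − 0.0455 = 0.5840 d⁻¹, so θ_c = 1.712 d.

θ_c ≈ 1.71 d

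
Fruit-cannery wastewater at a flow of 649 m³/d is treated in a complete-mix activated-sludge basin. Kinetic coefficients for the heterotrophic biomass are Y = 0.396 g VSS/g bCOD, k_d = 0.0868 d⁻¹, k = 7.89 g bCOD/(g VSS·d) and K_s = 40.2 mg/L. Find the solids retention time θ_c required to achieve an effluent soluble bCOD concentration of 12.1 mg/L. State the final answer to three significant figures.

θ_c ≈ 1.57 d

Specific growth rate at S = 12.1 mg/L: μ = YkS/(K_s+S) = 0.396·7.89·12.1/(40.2+12.1) = 0.7229 d⁻¹.
1/θ_c = 0.7229 − 0.0868 = 0.6361 d⁻¹, so θ_c = 1.572 d.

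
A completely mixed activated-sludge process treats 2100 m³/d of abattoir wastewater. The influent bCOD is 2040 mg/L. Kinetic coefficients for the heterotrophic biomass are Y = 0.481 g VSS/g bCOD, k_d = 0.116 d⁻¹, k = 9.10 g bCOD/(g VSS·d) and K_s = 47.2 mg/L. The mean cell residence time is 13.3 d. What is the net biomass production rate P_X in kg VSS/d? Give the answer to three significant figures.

P_X ≈ 810 kg VSS/d

Effluent substrate depends only on kinetics and SRT: S = K_s(1 + k_d θ_c) / [θ_c(Yk − k_d) − 1] = 47.2 × (1 + 0.116 × 13.3) / [13.3 × (0.481 × 9.10 − 0.116) − 1] = 120.0 / 55.67 = 2.156 mg/L.
Correct the yield for decay: Y_obs = Y/(1 + k_d θ_c) = 0.481 / (1 + 0.116 × 13.3) = 0.481 / 2.543 = 0.1892.
Q·(S₀ − S) = 2100 × (2040 − 2.16) × 10⁻³ = 4279 kg/d removed.
Net biomass production P_X = Y_obs × Q·(S₀ − S) = 0.1892 × 4279 = 809.5 kg VSS/d.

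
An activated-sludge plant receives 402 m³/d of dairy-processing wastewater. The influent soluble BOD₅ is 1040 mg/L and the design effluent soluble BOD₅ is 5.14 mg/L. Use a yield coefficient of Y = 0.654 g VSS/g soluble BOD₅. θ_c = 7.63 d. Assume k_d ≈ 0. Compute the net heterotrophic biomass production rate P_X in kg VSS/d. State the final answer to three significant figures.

No decay correction is needed, so Y_obs = Y = 0.654.
Substrate removed = Q·(S₀ − S) = 402 m³/d × (1040 − 5.14) g/m³ = 4.16×10^5 g/d = 416.0 kg/d.
Net biomass production P_X = Y_obs × Q·(S₀ − S) = 0.6540 × 416.0 = 272.1 kg VSS/d.

P_X ≈ 272 kg VSS/d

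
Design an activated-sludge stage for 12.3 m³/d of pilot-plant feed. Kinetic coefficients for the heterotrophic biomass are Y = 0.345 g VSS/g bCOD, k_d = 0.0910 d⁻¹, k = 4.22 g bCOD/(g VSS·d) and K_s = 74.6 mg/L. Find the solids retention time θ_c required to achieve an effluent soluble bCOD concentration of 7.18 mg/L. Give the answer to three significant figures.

Specific growth rate at S = 7.18 mg/L: μ = YkS/(K_s+S) = 0.345·4.22·7.18/(74.6+7.18) = 0.1278 d⁻¹.
θ_c = 1/(μ − k_d) = 1/(0.1278 − 0.0910) = 1/0.03682 = 27.16 d.

θ_c ≈ 27.2 d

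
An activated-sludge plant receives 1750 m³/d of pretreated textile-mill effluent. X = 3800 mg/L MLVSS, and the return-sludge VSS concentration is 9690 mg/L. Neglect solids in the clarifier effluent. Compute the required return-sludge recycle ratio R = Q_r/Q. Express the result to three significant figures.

Mass balance around the secondary clarifier (neglecting effluent solids): R = X / (X_r − X) = 3800 / (9690 − 3800) = 0.6452.

R ≈ 0.645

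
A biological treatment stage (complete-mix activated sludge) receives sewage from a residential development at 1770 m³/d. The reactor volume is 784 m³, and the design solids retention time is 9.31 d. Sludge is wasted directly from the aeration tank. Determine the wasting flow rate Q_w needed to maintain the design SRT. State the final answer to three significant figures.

With mixed-liquor wasting, θ_c = V/Q_w, so Q_w = V/θ_c = 784.0/9.31 = 84.21 m³/d.

Q_w ≈ 84.2 m³/d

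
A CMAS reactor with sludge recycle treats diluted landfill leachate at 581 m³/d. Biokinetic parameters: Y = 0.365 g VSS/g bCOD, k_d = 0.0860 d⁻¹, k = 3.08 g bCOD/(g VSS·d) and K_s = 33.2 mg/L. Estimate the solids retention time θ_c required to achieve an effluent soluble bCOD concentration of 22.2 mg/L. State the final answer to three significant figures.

θ_c ≈ 2.74 d

Specific growth rate at S = 22.2 mg/L: μ = YkS/(K_s+S) = 0.365·3.08·22.2/(33.2+22.2) = 0.4505 d⁻¹.
θ_c = 1/(μ − k_d) = 1/(0.4505 − 0.0860) = 1/0.3645 = 2.744 d.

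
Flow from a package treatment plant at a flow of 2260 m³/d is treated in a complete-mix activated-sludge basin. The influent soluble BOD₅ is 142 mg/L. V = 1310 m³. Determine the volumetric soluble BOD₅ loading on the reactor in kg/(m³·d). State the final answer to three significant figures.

L_v = Q S₀ / V = 2260 × 142 × 10⁻³ / 1310 = 0.2450 kg/(m³·d).

L_v ≈ 0.245 kg soluble BOD₅/(m³·d)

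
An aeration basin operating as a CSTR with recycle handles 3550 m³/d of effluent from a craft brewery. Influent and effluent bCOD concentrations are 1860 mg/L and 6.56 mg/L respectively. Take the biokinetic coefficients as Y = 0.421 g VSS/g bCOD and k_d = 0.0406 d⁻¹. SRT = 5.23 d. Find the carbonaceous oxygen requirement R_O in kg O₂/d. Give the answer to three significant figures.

The observed yield is Y_obs = Y/(1 + k_d·θ_c) = 0.421 / (1 + 0.0406 × 5.23) = 0.421 / 1.212 = 0.3473 g VSS per g bCOD removed.
ΔS = 1860 − 6.56 = 1853 mg/L, so the substrate removal rate is 3550 × 1853/1000 = 6580 kg bCOD/d.
Biomass synthesised: P_X = Y_obs × 6580 = 2285 kg VSS/d.
R_O = Q·ΔS − 1.42 P_X = 6580 − 3245 = 3335 kg O₂/d.

R_O ≈ 3340 kg O₂/d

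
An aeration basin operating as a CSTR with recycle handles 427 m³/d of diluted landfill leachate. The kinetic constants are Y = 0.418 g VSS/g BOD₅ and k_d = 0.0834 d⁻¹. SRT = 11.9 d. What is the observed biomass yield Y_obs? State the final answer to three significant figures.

Y_obs ≈ 0.210 g VSS/g BOD₅

Y_obs = Y / (1 + k_d θ_c) = 0.418 / (1 + 0.0834 × 11.9) = 0.418 / 1.992 = 0.2098.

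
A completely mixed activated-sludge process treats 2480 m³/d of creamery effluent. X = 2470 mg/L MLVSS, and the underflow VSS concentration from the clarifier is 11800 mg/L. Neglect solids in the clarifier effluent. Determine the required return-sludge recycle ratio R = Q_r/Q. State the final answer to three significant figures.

R ≈ 0.265

Solids balance on the clarifier gives (1+R)X = R·X_r, so R = X/(X_r − X) = 2470 / (11800 − 2470) = 0.2647.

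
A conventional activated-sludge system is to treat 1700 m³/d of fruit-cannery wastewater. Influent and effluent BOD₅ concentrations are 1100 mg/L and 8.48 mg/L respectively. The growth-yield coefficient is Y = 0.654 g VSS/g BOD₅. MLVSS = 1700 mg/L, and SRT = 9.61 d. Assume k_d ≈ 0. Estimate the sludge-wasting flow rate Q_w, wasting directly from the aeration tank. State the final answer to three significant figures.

With k_d = 0 the design equation reduces to V = Y Q (S₀−S) θ_c / X = 0.654 × 1700 × (1100 − 8.48) × 9.61 / 1700 = 6860 m³.
With mixed-liquor wasting, θ_c = V/Q_w, so Q_w = V/θ_c = 6860/9.61 = 713.9 m³/d.

Q_w ≈ 714 m³/d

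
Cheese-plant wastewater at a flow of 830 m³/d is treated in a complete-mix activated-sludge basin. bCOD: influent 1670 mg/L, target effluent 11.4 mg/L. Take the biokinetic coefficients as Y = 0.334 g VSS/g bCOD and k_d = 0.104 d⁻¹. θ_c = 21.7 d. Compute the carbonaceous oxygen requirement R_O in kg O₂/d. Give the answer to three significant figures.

R_O ≈ 1180 kg O₂/d

Observed yield with endogenous decay: Y_obs = Y / (1 + k_d·θ_c) = 0.334 / (1 + 0.104 × 21.7) = 0.334 / 3.257 = 0.1026 g VSS/g bCOD.
Q·(S₀ − S) = 830 × (1670 − 11.4) × 10⁻³ = 1377 kg/d removed.
Net sludge production P_X = 0.1026 × 1377 = 141.2 kg VSS/d.
R_O = Q·ΔS − 1.42 P_X = 1377 − 200.5 = 1176 kg O₂/d.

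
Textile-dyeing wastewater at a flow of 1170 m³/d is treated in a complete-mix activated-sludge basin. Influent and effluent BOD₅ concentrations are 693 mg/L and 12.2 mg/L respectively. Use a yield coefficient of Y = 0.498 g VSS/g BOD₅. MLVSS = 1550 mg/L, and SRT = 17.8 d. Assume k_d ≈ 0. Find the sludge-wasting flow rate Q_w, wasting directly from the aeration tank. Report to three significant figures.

With k_d = 0 the design equation reduces to V = Y Q (S₀−S) θ_c / X = 0.498 × 1170 × (693 − 12.2) × 17.8 / 1550 = 4555 m³.
With mixed-liquor wasting, θ_c = V/Q_w, so Q_w = V/θ_c = 4555/17.8 = 255.9 m³/d.

Q_w ≈ 256 m³/d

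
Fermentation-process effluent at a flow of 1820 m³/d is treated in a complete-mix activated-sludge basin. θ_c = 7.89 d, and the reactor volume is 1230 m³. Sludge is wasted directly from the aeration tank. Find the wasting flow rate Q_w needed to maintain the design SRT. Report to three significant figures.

Q_w ≈ 156 m³/d

For wasting at MLVSS concentration, Q_w = V/θ_c = 1230/7.89 = 155.9 m³/d.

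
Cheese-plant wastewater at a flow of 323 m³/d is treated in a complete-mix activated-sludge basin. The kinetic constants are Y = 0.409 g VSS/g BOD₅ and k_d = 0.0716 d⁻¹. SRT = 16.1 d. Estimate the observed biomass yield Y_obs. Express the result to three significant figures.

Y_obs = Y / (1 + k_d θ_c) = 0.409 / (1 + 0.0716 × 16.1) = 0.409 / 2.153 = 0.1900.

Y_obs ≈ 0.190 g VSS/g BOD₅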